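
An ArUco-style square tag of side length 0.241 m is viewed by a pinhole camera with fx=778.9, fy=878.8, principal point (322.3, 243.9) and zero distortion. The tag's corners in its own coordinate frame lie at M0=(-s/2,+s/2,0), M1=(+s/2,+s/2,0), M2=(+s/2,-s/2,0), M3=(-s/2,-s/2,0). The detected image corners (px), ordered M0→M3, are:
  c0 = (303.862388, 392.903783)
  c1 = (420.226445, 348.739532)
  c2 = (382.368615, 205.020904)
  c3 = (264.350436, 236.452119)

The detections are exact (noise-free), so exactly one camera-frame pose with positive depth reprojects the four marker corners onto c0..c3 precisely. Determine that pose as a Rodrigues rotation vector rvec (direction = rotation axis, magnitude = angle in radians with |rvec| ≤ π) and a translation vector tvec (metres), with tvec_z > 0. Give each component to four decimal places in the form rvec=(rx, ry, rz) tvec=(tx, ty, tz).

rvec=(-0.1383, -0.4663, -0.2597) tvec=(0.0396, 0.0783, 1.3600)

Intrinsics K: fx=778.9, fy=878.8, cx=322.3, cy=243.9
Marker side s = 0.241 m; corners in marker frame (Z=0):
  M0 = (-0.1205, +0.1205, 0)
  M1 = (+0.1205, +0.1205, 0)
  M2 = (+0.1205, -0.1205, 0)
  M3 = (-0.1205, -0.1205, 0)
Detected image corners:
  c0 = (303.862388, 392.903783) px
  c1 = (420.226445, 348.739532) px
  c2 = (382.368615, 205.020904) px
  c3 = (264.350436, 236.452119) px
Planar DLT: solve 8×8 A·h = b for H (H[2,2]=1):
  H  [+602.34021 +142.14180 +344.96891]
  H  [-56.50901 +605.94255 +294.52674]
  H  [+0.33863 -0.05321 +1.00000]
B = K⁻¹H; ‖b₁‖=0.735300, ‖b₂‖=0.735300; λ = 2/(‖b₁‖+‖b₂‖) = 1.359989, sign → tz>0 ⇒ λ=+1.359989
r₁ = λ·B[:,0] = (+0.86115,-0.21526,+0.46053); r₂ = λ·B[:,1] = (+0.27813,+0.95781,-0.07237)
r₃ = r₁×r₂ = (-0.42552,+0.19041,+0.88469); SVD([r₁ r₂ r₃]) → R = UVᵀ:
  R  [+0.86115 +0.27813 -0.42552]
  R  [-0.21526 +0.95781 +0.19041]
  R  [+0.46053 -0.07237 +0.88469]
t = (+0.03958, +0.07835, +1.35999) m
tr R = 2.703650; θ = arccos((tr R − 1)/2) = 0.551337 rad = 31.589°
axis k = ((R−Rᵀ)₃₂, (R−Rᵀ)₁₃, (R−Rᵀ)₂₁) / (2 sinθ) = (-0.250826, -0.845748, -0.470953)
rvec = θ·k = (-0.138289, -0.466292, -0.259654)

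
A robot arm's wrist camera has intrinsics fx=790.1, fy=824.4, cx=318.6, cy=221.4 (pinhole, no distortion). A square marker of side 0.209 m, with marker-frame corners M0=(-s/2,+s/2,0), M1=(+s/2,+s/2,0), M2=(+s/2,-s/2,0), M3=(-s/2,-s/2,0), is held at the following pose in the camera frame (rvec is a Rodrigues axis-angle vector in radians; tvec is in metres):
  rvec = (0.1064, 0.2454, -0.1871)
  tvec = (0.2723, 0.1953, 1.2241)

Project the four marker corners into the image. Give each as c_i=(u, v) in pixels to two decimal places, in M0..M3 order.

c0=(439.91, 427.85) c1=(575.61, 412.43) c2=(551.98, 273.63) c3=(415.42, 295.13)

Intrinsics K: fx=790.1, fy=824.4, cx=318.6, cy=221.4
Marker side s = 0.209 m; corners in marker frame (Z=0):
  M0 = (-0.1045, +0.1045, 0)
  M1 = (+0.1045, +0.1045, 0)
  M2 = (+0.1045, -0.1045, 0)
  M3 = (-0.1045, -0.1045, 0)
rvec = (0.1064, 0.2454, -0.1871), |rvec| = θ = 0.32642 rad = 18.702°
Rodrigues: sinθ=0.32065, 1−cosθ=0.05280; R = I + sinθ·[k]× + (1−cosθ)·[k]×²:
    [+0.95281 +0.19673 +0.23120]
    [-0.17086 +0.97704 -0.12727]
    [-0.25093 +0.08177 +0.96455]
t = (0.2723, 0.1953, 1.2241) m
M0: Pc = R·M0+t = (+0.19329, +0.31526, +1.25887); u = 790.1·(+0.19329)/1.25887 + 318.6 = 439.9145, v = 824.4·(+0.31526)/1.25887 + 221.4 = 427.8526
M1: Pc = R·M1+t = (+0.39243, +0.27955, +1.20642); u = 790.1·(+0.39243)/1.20642 + 318.6 = 575.6051, v = 824.4·(+0.27955)/1.20642 + 221.4 = 412.4260
M2: Pc = R·M2+t = (+0.35131, +0.07534, +1.18933); u = 790.1·(+0.35131)/1.18933 + 318.6 = 551.9826, v = 824.4·(+0.07534)/1.18933 + 221.4 = 273.6261
M3: Pc = R·M3+t = (+0.15217, +0.11105, +1.24178); u = 790.1·(+0.15217)/1.24178 + 318.6 = 415.4223, v = 824.4·(+0.11105)/1.24178 + 221.4 = 295.1270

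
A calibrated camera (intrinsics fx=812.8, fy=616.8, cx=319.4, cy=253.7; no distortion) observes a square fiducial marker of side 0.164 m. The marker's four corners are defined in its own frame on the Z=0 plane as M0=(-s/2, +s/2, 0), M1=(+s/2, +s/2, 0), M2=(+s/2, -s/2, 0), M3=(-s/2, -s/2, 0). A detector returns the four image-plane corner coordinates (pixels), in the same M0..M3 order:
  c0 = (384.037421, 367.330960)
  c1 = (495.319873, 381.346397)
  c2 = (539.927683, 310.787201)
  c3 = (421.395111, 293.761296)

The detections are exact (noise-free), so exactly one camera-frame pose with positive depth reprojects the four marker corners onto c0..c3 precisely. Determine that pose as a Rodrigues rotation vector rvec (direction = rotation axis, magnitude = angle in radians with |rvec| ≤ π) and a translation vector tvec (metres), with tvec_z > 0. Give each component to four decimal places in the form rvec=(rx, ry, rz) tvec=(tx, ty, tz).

rvec=(0.5234, -0.1209, 0.2339) tvec=(0.1883, 0.1516, 1.0874)

Intrinsics K: fx=812.8, fy=616.8, cx=319.4, cy=253.7
Marker side s = 0.164 m; corners in marker frame (Z=0):
  M0 = (-0.0820, +0.0820, 0)
  M1 = (+0.0820, +0.0820, 0)
  M2 = (+0.0820, -0.0820, 0)
  M3 = (-0.0820, -0.0820, 0)
Detected image corners:
  c0 = (384.037421, 367.330960) px
  c1 = (495.319873, 381.346397) px
  c2 = (539.927683, 310.787201) px
  c3 = (421.395111, 293.761296) px
Planar DLT: solve 8×8 A·h = b for H (H[2,2]=1):
  H  [+773.30012 -46.94935 +460.17985]
  H  [+148.30098 +588.71067 +339.71295]
  H  [+0.15960 +0.44165 +1.00000]
B = K⁻¹H; ‖b₁‖=0.919665, ‖b₂‖=0.919665; λ = 2/(‖b₁‖+‖b₂‖) = 1.087352, sign → tz>0 ⇒ λ=+1.087352
r₁ = λ·B[:,0] = (+0.96631,+0.19006,+0.17355); r₂ = λ·B[:,1] = (-0.25152,+0.84031,+0.48023)
r₃ = r₁×r₂ = (-0.05456,-0.50770,+0.85980); SVD([r₁ r₂ r₃]) → R = UVᵀ:
  R  [+0.96631 -0.25152 -0.05456]
  R  [+0.19006 +0.84031 -0.50770]
  R  [+0.17355 +0.48023 +0.85980]
t = (+0.18833, +0.15163, +1.08735) m
tr R = 2.666422; θ = arccos((tr R − 1)/2) = 0.585907 rad = 33.570°
axis k = ((R−Rᵀ)₃₂, (R−Rᵀ)₁₃, (R−Rᵀ)₂₁) / (2 sinθ) = (+0.893322, -0.206262, +0.399289)
rvec = θ·k = (+0.523403, -0.120850, +0.233946)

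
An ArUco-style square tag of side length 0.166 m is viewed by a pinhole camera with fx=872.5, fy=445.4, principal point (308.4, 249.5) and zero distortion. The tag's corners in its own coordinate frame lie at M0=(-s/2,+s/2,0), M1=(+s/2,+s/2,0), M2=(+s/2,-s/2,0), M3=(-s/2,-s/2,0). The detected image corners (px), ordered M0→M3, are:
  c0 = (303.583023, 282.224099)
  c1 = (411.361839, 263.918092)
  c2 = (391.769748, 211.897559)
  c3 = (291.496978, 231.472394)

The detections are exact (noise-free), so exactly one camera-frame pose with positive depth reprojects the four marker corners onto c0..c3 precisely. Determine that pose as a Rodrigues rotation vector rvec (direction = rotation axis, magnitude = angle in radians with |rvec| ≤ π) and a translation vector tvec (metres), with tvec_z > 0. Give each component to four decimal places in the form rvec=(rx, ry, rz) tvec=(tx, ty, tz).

rvec=(-0.4718, 0.4524, -0.2332) tvec=(0.0565, -0.0076, 1.2445)

Intrinsics K: fx=872.5, fy=445.4, cx=308.4, cy=249.5
Marker side s = 0.166 m; corners in marker frame (Z=0):
  M0 = (-0.0830, +0.0830, 0)
  M1 = (+0.0830, +0.0830, 0)
  M2 = (+0.0830, -0.0830, 0)
  M3 = (-0.0830, -0.0830, 0)
Detected image corners:
  c0 = (303.583023, 282.224099) px
  c1 = (411.361839, 263.918092) px
  c2 = (391.769748, 211.897559) px
  c3 = (291.496978, 231.472394) px
Planar DLT: solve 8×8 A·h = b for H (H[2,2]=1):
  H  [+523.66936 -41.50370 +348.03352]
  H  [-186.59189 +212.95273 +246.77602]
  H  [-0.29255 -0.39013 +1.00000]
B = K⁻¹H; ‖b₁‖=0.803547, ‖b₂‖=0.803547; λ = 2/(‖b₁‖+‖b₂‖) = 1.244482, sign → tz>0 ⇒ λ=+1.244482
r₁ = λ·B[:,0] = (+0.87562,-0.31741,-0.36407); r₂ = λ·B[:,1] = (+0.11241,+0.86697,-0.48551)
r₃ = r₁×r₂ = (+0.46974,+0.38419,+0.79482); SVD([r₁ r₂ r₃]) → R = UVᵀ:
  R  [+0.87562 +0.11241 +0.46974]
  R  [-0.31741 +0.86697 +0.38419]
  R  [-0.36407 -0.48551 +0.79482]
t = (+0.05653, -0.00761, +1.24448) m
tr R = 2.537409; θ = arccos((tr R − 1)/2) = 0.693983 rad = 39.762°
axis k = ((R−Rᵀ)₃₂, (R−Rᵀ)₁₃, (R−Rᵀ)₂₁) / (2 sinθ) = (-0.679876, +0.651818, -0.336009)
rvec = θ·k = (-0.471822, +0.452350, -0.233185)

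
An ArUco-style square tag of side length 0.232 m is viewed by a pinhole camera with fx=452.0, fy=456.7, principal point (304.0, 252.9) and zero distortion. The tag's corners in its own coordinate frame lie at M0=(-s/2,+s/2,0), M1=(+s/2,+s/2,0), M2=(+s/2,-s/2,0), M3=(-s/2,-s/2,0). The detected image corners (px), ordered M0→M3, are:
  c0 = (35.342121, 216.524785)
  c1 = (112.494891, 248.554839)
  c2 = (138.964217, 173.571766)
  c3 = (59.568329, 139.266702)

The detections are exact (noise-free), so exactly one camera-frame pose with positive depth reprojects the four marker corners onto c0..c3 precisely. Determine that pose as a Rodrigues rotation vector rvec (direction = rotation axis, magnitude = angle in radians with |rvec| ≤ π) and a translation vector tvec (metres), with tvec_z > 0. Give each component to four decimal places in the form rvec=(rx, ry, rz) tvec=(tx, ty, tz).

rvec=(0.2019, -0.0453, 0.4092) tvec=(-0.6168, -0.1619, 1.2828)

Intrinsics K: fx=452.0, fy=456.7, cx=304.0, cy=252.9
Marker side s = 0.232 m; corners in marker frame (Z=0):
  M0 = (-0.1160, +0.1160, 0)
  M1 = (+0.1160, +0.1160, 0)
  M2 = (+0.1160, -0.1160, 0)
  M3 = (-0.1160, -0.1160, 0)
Detected image corners:
  c0 = (35.342121, 216.524785) px
  c1 = (112.494891, 248.554839) px
  c2 = (138.964217, 173.571766) px
  c3 = (59.568329, 139.266702) px
Planar DLT: solve 8×8 A·h = b for H (H[2,2]=1):
  H  [+342.99962 -96.75531 +86.67789]
  H  [+155.66385 +356.23050 +195.24528]
  H  [+0.06573 +0.14481 +1.00000]
B = K⁻¹H; ‖b₁‖=0.779566, ‖b₂‖=0.779566; λ = 2/(‖b₁‖+‖b₂‖) = 1.282765, sign → tz>0 ⇒ λ=+1.282765
r₁ = λ·B[:,0] = (+0.91672,+0.39054,+0.08431); r₂ = λ·B[:,1] = (-0.39952,+0.89771,+0.18575)
r₃ = r₁×r₂ = (-0.00314,-0.20397,+0.97897); SVD([r₁ r₂ r₃]) → R = UVᵀ:
  R  [+0.91672 -0.39952 -0.00314]
  R  [+0.39054 +0.89771 -0.20397]
  R  [+0.08431 +0.18575 +0.97897]
t = (-0.61675, -0.16194, +1.28277) m
tr R = 2.793399; θ = arccos((tr R − 1)/2) = 0.458540 rad = 26.272°
axis k = ((R−Rᵀ)₃₂, (R−Rᵀ)₁₃, (R−Rᵀ)₂₁) / (2 sinθ) = (+0.440224, -0.098791, +0.892437)
rvec = θ·k = (+0.201860, -0.045300, +0.409218)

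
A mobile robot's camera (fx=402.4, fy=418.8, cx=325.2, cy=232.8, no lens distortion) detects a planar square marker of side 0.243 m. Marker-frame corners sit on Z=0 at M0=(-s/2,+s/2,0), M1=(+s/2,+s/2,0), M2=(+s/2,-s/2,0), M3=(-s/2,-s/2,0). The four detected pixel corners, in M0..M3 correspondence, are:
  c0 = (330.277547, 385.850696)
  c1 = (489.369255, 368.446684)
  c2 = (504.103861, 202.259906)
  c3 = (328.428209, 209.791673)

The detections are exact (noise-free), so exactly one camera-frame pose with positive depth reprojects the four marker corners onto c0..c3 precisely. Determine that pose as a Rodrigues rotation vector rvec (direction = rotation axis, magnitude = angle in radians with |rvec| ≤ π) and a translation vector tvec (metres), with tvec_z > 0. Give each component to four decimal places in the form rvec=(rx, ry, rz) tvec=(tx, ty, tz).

Intrinsics K: fx=402.4, fy=418.8, cx=325.2, cy=232.8
Marker side s = 0.243 m; corners in marker frame (Z=0):
  M0 = (-0.1215, +0.1215, 0)
  M1 = (+0.1215, +0.1215, 0)
  M2 = (+0.1215, -0.1215, 0)
  M3 = (-0.1215, -0.1215, 0)
Detected image corners:
  c0 = (330.277547, 385.850696) px
  c1 = (489.369255, 368.446684) px
  c2 = (504.103861, 202.259906) px
  c3 = (328.428209, 209.791673) px
Planar DLT: solve 8×8 A·h = b for H (H[2,2]=1):
  H  [+797.73051 +145.04424 +415.60495]
  H  [+25.76731 +825.44242 +295.73014]
  H  [+0.26787 +0.41804 +1.00000]
B = K⁻¹H; ‖b₁‖=1.788289, ‖b₂‖=1.788289; λ = 2/(‖b₁‖+‖b₂‖) = 0.559194, sign → tz>0 ⇒ λ=+0.559194
r₁ = λ·B[:,0] = (+0.98751,-0.04886,+0.14979); r₂ = λ·B[:,1] = (+0.01264,+0.97221,+0.23376)
r₃ = r₁×r₂ = (-0.15705,-0.22895,+0.96069); SVD([r₁ r₂ r₃]) → R = UVᵀ:
  R  [+0.98751 +0.01264 -0.15705]
  R  [-0.04886 +0.97221 -0.22895]
  R  [+0.14979 +0.23376 +0.96069]
t = (+0.12563, +0.08403, +0.55919) m
tr R = 2.920407; θ = arccos((tr R − 1)/2) = 0.283066 rad = 16.219°
axis k = ((R−Rᵀ)₃₂, (R−Rᵀ)₁₃, (R−Rᵀ)₂₁) / (2 sinθ) = (+0.828340, -0.549300, -0.110103)
rvec = θ·k = (+0.234475, -0.155488, -0.031166)

rvec=(0.2345, -0.1555, -0.0312) tvec=(0.1256, 0.0840, 0.5592)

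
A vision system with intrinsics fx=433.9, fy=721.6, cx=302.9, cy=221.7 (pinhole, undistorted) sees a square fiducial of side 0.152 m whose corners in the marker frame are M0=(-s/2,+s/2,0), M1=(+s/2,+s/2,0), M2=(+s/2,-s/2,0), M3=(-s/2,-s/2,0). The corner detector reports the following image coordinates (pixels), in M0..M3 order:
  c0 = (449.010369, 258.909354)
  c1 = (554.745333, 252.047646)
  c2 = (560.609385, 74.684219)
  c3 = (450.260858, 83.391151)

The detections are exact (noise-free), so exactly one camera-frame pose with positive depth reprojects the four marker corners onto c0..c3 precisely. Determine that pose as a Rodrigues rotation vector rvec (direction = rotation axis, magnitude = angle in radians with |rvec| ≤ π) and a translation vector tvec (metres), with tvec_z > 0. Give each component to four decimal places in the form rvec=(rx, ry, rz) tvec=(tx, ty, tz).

rvec=(0.1746, 0.0313, -0.0442) tvec=(0.2863, -0.0451, 0.6197)

Intrinsics K: fx=433.9, fy=721.6, cx=302.9, cy=221.7
Marker side s = 0.152 m; corners in marker frame (Z=0):
  M0 = (-0.0760, +0.0760, 0)
  M1 = (+0.0760, +0.0760, 0)
  M2 = (+0.0760, -0.0760, 0)
  M3 = (-0.0760, -0.0760, 0)
Detected image corners:
  c0 = (449.010369, 258.909354) px
  c1 = (554.745333, 252.047646) px
  c2 = (560.609385, 74.684219) px
  c3 = (450.260858, 83.391151) px
Planar DLT: solve 8×8 A·h = b for H (H[2,2]=1):
  H  [+682.02723 +117.21853 +503.38684]
  H  [-60.53240 +1207.44584 +169.14591]
  H  [-0.05649 +0.27907 +1.00000]
B = K⁻¹H; ‖b₁‖=1.613651, ‖b₂‖=1.613651; λ = 2/(‖b₁‖+‖b₂‖) = 0.619713, sign → tz>0 ⇒ λ=+0.619713
r₁ = λ·B[:,0] = (+0.99854,-0.04123,-0.03501); r₂ = λ·B[:,1] = (+0.04669,+0.98382,+0.17294)
r₃ = r₁×r₂ = (+0.02731,-0.17433,+0.98431); SVD([r₁ r₂ r₃]) → R = UVᵀ:
  R  [+0.99854 +0.04669 +0.02731]
  R  [-0.04123 +0.98382 -0.17433]
  R  [-0.03501 +0.17294 +0.98431]
t = (+0.28634, -0.04513, +0.61971) m
tr R = 2.966670; θ = arccos((tr R − 1)/2) = 0.182820 rad = 10.475°
axis k = ((R−Rᵀ)₃₂, (R−Rᵀ)₁₃, (R−Rᵀ)₂₁) / (2 sinθ) = (+0.955073, +0.171392, -0.241788)
rvec = θ·k = (+0.174606, +0.031334, -0.044204)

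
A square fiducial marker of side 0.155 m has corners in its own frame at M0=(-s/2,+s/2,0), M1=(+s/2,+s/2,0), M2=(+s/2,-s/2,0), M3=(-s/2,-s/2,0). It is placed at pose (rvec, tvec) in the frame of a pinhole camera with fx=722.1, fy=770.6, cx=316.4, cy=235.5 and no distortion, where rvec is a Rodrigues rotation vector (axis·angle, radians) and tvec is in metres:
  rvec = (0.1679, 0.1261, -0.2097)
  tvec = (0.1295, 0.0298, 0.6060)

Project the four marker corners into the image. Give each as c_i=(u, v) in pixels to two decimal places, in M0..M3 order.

c0=(398.09, 382.23) c1=(580.01, 348.93) c2=(549.01, 156.06) c3=(361.11, 197.65)

Intrinsics K: fx=722.1, fy=770.6, cx=316.4, cy=235.5
Marker side s = 0.155 m; corners in marker frame (Z=0):
  M0 = (-0.0775, +0.0775, 0)
  M1 = (+0.0775, +0.0775, 0)
  M2 = (+0.0775, -0.0775, 0)
  M3 = (-0.0775, -0.0775, 0)
rvec = (0.1679, 0.1261, -0.2097), |rvec| = θ = 0.29676 rad = 17.003°
Rodrigues: sinθ=0.29242, 1−cosθ=0.04371; R = I + sinθ·[k]× + (1−cosθ)·[k]×²:
    [+0.97028 +0.21714 +0.10678]
    [-0.19613 +0.96418 -0.17857]
    [-0.14173 +0.15232 +0.97812]
t = (0.1295, 0.0298, 0.6060) m
M0: Pc = R·M0+t = (+0.07113, +0.11972, +0.62879); u = 722.1·(+0.07113)/0.62879 + 316.4 = 398.0877, v = 770.6·(+0.11972)/0.62879 + 235.5 = 382.2253
M1: Pc = R·M1+t = (+0.22153, +0.08932, +0.60682); u = 722.1·(+0.22153)/0.60682 + 316.4 = 580.0093, v = 770.6·(+0.08932)/0.60682 + 235.5 = 348.9326
M2: Pc = R·M2+t = (+0.18787, -0.06012, +0.58321); u = 722.1·(+0.18787)/0.58321 + 316.4 = 549.0081, v = 770.6·(-0.06012)/0.58321 + 235.5 = 156.0579
M3: Pc = R·M3+t = (+0.03747, -0.02972, +0.60518); u = 722.1·(+0.03747)/0.60518 + 316.4 = 361.1146, v = 770.6·(-0.02972)/0.60518 + 235.5 = 197.6509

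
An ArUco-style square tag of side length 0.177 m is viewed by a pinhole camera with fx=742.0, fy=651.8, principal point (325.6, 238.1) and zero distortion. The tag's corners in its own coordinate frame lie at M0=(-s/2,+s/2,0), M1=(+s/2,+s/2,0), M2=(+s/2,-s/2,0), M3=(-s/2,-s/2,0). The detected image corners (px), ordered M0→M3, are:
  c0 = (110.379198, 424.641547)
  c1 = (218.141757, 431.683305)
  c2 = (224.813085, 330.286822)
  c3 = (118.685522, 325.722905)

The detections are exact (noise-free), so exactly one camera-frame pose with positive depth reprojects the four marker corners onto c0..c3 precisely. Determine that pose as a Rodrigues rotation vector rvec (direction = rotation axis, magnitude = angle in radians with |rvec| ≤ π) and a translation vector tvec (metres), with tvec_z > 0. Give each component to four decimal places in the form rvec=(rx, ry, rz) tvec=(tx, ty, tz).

rvec=(-0.1156, 0.1563, 0.0343) tvec=(-0.2498, 0.2508, 1.1715)

Intrinsics K: fx=742.0, fy=651.8, cx=325.6, cy=238.1
Marker side s = 0.177 m; corners in marker frame (Z=0):
  M0 = (-0.0885, +0.0885, 0)
  M1 = (+0.0885, +0.0885, 0)
  M2 = (+0.0885, -0.0885, 0)
  M3 = (-0.0885, -0.0885, 0)
Detected image corners:
  c0 = (110.379198, 424.641547) px
  c1 = (218.141757, 431.683305) px
  c2 = (224.813085, 330.286822) px
  c3 = (118.685522, 325.722905) px
Planar DLT: solve 8×8 A·h = b for H (H[2,2]=1):
  H  [+581.62029 -58.45492 +167.40145]
  H  [-18.02207 +529.56865 +377.62472]
  H  [-0.13422 -0.09577 +1.00000]
B = K⁻¹H; ‖b₁‖=0.853643, ‖b₂‖=0.853643; λ = 2/(‖b₁‖+‖b₂‖) = 1.171450, sign → tz>0 ⇒ λ=+1.171450
r₁ = λ·B[:,0] = (+0.98724,+0.02505,-0.15723); r₂ = λ·B[:,1] = (-0.04306,+0.99275,-0.11219)
r₃ = r₁×r₂ = (+0.15328,+0.11753,+0.98117); SVD([r₁ r₂ r₃]) → R = UVᵀ:
  R  [+0.98724 -0.04306 +0.15328]
  R  [+0.02505 +0.99275 +0.11753]
  R  [-0.15723 -0.11219 +0.98117]
t = (-0.24976, +0.25076, +1.17145) m
tr R = 2.961165; θ = arccos((tr R − 1)/2) = 0.197387 rad = 11.309°
axis k = ((R−Rᵀ)₃₂, (R−Rᵀ)₁₃, (R−Rᵀ)₂₁) / (2 sinθ) = (-0.585710, +0.791704, +0.173634)
rvec = θ·k = (-0.115612, +0.156272, +0.034273)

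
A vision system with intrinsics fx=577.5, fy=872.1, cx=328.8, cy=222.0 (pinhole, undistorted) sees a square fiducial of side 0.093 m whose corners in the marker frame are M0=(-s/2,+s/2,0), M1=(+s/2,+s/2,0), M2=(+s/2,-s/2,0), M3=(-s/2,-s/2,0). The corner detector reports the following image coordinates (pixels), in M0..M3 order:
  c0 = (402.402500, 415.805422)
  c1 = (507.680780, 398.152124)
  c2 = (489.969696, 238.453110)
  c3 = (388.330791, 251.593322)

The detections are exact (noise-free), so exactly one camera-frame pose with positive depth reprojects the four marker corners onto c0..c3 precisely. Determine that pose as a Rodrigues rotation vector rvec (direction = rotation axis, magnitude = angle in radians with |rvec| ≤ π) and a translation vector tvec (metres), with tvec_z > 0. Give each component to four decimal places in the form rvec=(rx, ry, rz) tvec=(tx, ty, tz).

rvec=(-0.2170, -0.1212, -0.0932) tvec=(0.1027, 0.0586, 0.4995)

Intrinsics K: fx=577.5, fy=872.1, cx=328.8, cy=222.0
Marker side s = 0.093 m; corners in marker frame (Z=0):
  M0 = (-0.0465, +0.0465, 0)
  M1 = (+0.0465, +0.0465, 0)
  M2 = (+0.0465, -0.0465, 0)
  M3 = (-0.0465, -0.0465, 0)
Detected image corners:
  c0 = (402.402500, 415.805422) px
  c1 = (507.680780, 398.152124) px
  c2 = (489.969696, 238.453110) px
  c3 = (388.330791, 251.593322) px
Planar DLT: solve 8×8 A·h = b for H (H[2,2]=1):
  H  [+1228.26987 -15.84904 +447.56656]
  H  [-80.36279 +1604.84156 +324.33337]
  H  [+0.25988 -0.41817 +1.00000]
B = K⁻¹H; ‖b₁‖=2.002170, ‖b₂‖=2.002170; λ = 2/(‖b₁‖+‖b₂‖) = 0.499458, sign → tz>0 ⇒ λ=+0.499458
r₁ = λ·B[:,0] = (+0.98838,-0.07907,+0.12980); r₂ = λ·B[:,1] = (+0.10521,+0.97227,-0.20886)
r₃ = r₁×r₂ = (-0.10969,+0.22009,+0.96929); SVD([r₁ r₂ r₃]) → R = UVᵀ:
  R  [+0.98838 +0.10521 -0.10969]
  R  [-0.07907 +0.97227 +0.22009]
  R  [+0.12980 -0.20886 +0.96929]
t = (+0.10272, +0.05861, +0.49946) m
tr R = 2.929947; θ = arccos((tr R − 1)/2) = 0.265453 rad = 15.209°
axis k = ((R−Rᵀ)₃₂, (R−Rᵀ)₁₃, (R−Rᵀ)₂₁) / (2 sinθ) = (-0.817513, -0.456435, -0.351199)
rvec = θ·k = (-0.217011, -0.121162, -0.093227)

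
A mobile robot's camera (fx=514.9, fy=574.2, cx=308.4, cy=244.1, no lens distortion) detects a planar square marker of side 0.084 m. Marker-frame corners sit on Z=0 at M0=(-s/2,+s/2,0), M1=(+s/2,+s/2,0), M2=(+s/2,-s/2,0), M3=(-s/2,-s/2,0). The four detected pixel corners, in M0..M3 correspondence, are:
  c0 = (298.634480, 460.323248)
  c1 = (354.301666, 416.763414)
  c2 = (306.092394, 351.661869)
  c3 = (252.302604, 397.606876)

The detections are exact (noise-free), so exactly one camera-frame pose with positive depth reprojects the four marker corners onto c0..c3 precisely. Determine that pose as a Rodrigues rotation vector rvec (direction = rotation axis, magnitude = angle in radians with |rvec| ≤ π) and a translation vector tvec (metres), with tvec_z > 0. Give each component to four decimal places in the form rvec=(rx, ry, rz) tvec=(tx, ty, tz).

Intrinsics K: fx=514.9, fy=574.2, cx=308.4, cy=244.1
Marker side s = 0.084 m; corners in marker frame (Z=0):
  M0 = (-0.0420, +0.0420, 0)
  M1 = (+0.0420, +0.0420, 0)
  M2 = (+0.0420, -0.0420, 0)
  M3 = (-0.0420, -0.0420, 0)
Detected image corners:
  c0 = (298.634480, 460.323248) px
  c1 = (354.301666, 416.763414) px
  c2 = (306.092394, 351.661869) px
  c3 = (252.302604, 397.606876) px
Planar DLT: solve 8×8 A·h = b for H (H[2,2]=1):
  H  [+513.71954 +557.88520 +302.29457]
  H  [-717.79273 +754.31158 +406.99591]
  H  [-0.45505 -0.01534 +1.00000]
B = K⁻¹H; ‖b₁‖=1.713793, ‖b₂‖=1.713793; λ = 2/(‖b₁‖+‖b₂‖) = 0.583501, sign → tz>0 ⇒ λ=+0.583501
r₁ = λ·B[:,0] = (+0.74120,-0.61654,-0.26552); r₂ = λ·B[:,1] = (+0.63758,+0.77034,-0.00895)
r₃ = r₁×r₂ = (+0.21006,-0.16265,+0.96406); SVD([r₁ r₂ r₃]) → R = UVᵀ:
  R  [+0.74120 +0.63758 +0.21006]
  R  [-0.61654 +0.77034 -0.16265]
  R  [-0.26552 -0.00895 +0.96406]
t = (-0.00692, +0.16553, +0.58350) m
tr R = 2.475597; θ = arccos((tr R − 1)/2) = 0.740993 rad = 42.456°
axis k = ((R−Rᵀ)₃₂, (R−Rᵀ)₁₃, (R−Rᵀ)₂₁) / (2 sinθ) = (+0.113849, +0.352270, -0.928948)
rvec = θ·k = (+0.084362, +0.261029, -0.688344)

rvec=(0.0844, 0.2610, -0.6883) tvec=(-0.0069, 0.1655, 0.5835)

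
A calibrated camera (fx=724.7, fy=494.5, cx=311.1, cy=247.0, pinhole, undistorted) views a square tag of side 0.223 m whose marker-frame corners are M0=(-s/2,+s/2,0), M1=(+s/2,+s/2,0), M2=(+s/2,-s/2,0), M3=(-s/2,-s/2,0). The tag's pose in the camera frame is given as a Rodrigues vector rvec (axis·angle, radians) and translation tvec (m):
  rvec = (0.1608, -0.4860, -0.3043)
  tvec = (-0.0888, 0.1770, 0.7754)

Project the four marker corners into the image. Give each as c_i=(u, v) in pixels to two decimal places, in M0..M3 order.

Intrinsics K: fx=724.7, fy=494.5, cx=311.1, cy=247.0
Marker side s = 0.223 m; corners in marker frame (Z=0):
  M0 = (-0.1115, +0.1115, 0)
  M1 = (+0.1115, +0.1115, 0)
  M2 = (+0.1115, -0.1115, 0)
  M3 = (-0.1115, -0.1115, 0)
rvec = (0.1608, -0.4860, -0.3043), |rvec| = θ = 0.59553 rad = 34.121°
Rodrigues: sinθ=0.56094, 1−cosθ=0.17215; R = I + sinθ·[k]× + (1−cosθ)·[k]×²:
    [+0.84040 +0.24870 -0.48153]
    [-0.32456 +0.94250 -0.07968]
    [+0.43403 +0.22325 +0.87280]
t = (-0.0888, 0.1770, 0.7754) m
M0: Pc = R·M0+t = (-0.15478, +0.31828, +0.75190); u = 724.7·(-0.15478)/0.75190 + 311.1 = 161.9232, v = 494.5·(+0.31828)/0.75190 + 247.0 = 456.3214
M1: Pc = R·M1+t = (+0.03263, +0.24590, +0.84869); u = 724.7·(+0.03263)/0.84869 + 311.1 = 338.9671, v = 494.5·(+0.24590)/0.84869 + 247.0 = 390.2776
M2: Pc = R·M2+t = (-0.02282, +0.03572, +0.79890); u = 724.7·(-0.02282)/0.79890 + 311.1 = 290.3954, v = 494.5·(+0.03572)/0.79890 + 247.0 = 269.1112
M3: Pc = R·M3+t = (-0.21023, +0.10810, +0.70211); u = 724.7·(-0.21023)/0.70211 + 311.1 = 94.1023, v = 494.5·(+0.10810)/0.70211 + 247.0 = 323.1348

c0=(161.92, 456.32) c1=(338.97, 390.28) c2=(290.40, 269.11) c3=(94.10, 323.13)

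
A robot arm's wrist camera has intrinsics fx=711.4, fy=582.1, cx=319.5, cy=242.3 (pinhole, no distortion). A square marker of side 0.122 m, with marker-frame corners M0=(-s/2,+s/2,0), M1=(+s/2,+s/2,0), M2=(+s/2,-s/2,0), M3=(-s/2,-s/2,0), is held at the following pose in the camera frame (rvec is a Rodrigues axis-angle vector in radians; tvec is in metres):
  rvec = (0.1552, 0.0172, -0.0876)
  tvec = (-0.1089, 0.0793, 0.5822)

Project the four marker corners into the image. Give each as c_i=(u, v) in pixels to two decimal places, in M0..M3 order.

Intrinsics K: fx=711.4, fy=582.1, cx=319.5, cy=242.3
Marker side s = 0.122 m; corners in marker frame (Z=0):
  M0 = (-0.0610, +0.0610, 0)
  M1 = (+0.0610, +0.0610, 0)
  M2 = (+0.0610, -0.0610, 0)
  M3 = (-0.0610, -0.0610, 0)
rvec = (0.1552, 0.0172, -0.0876), |rvec| = θ = 0.17904 rad = 10.258°
Rodrigues: sinθ=0.17809, 1−cosθ=0.01599; R = I + sinθ·[k]× + (1−cosθ)·[k]×²:
    [+0.99603 +0.08846 +0.01033]
    [-0.08580 +0.98416 -0.15512]
    [-0.02389 +0.15362 +0.98784]
t = (-0.1089, 0.0793, 0.5822) m
M0: Pc = R·M0+t = (-0.16426, +0.14457, +0.59303); u = 711.4·(-0.16426)/0.59303 + 319.5 = 122.4512, v = 582.1·(+0.14457)/0.59303 + 242.3 = 384.2038
M1: Pc = R·M1+t = (-0.04275, +0.13410, +0.59011); u = 711.4·(-0.04275)/0.59011 + 319.5 = 267.9682, v = 582.1·(+0.13410)/0.59011 + 242.3 = 374.5789
M2: Pc = R·M2+t = (-0.05354, +0.01403, +0.57137); u = 711.4·(-0.05354)/0.57137 + 319.5 = 252.8404, v = 582.1·(+0.01403)/0.57137 + 242.3 = 256.5957
M3: Pc = R·M3+t = (-0.17505, +0.02450, +0.57429); u = 711.4·(-0.17505)/0.57429 + 319.5 = 102.6511, v = 582.1·(+0.02450)/0.57429 + 242.3 = 267.1334

c0=(122.45, 384.20) c1=(267.97, 374.58) c2=(252.84, 256.60) c3=(102.65, 267.13)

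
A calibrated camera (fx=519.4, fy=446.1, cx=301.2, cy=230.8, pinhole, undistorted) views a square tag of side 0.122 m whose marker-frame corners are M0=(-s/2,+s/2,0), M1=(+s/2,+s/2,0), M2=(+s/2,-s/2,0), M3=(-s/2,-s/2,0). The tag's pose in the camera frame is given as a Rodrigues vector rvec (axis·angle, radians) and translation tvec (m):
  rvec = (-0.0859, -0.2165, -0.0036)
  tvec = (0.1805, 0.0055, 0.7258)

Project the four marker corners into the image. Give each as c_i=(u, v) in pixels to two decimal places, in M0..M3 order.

Intrinsics K: fx=519.4, fy=446.1, cx=301.2, cy=230.8
Marker side s = 0.122 m; corners in marker frame (Z=0):
  M0 = (-0.0610, +0.0610, 0)
  M1 = (+0.0610, +0.0610, 0)
  M2 = (+0.0610, -0.0610, 0)
  M3 = (-0.0610, -0.0610, 0)
rvec = (-0.0859, -0.2165, -0.0036), |rvec| = θ = 0.23295 rad = 13.347°
Rodrigues: sinθ=0.23085, 1−cosθ=0.02701; R = I + sinθ·[k]× + (1−cosθ)·[k]×²:
    [+0.97666 +0.01282 -0.21439]
    [+0.00569 +0.99632 +0.08551]
    [+0.21470 -0.08474 +0.97300]
t = (0.1805, 0.0055, 0.7258) m
M0: Pc = R·M0+t = (+0.12171, +0.06593, +0.70753); u = 519.4·(+0.12171)/0.70753 + 301.2 = 390.5441, v = 446.1·(+0.06593)/0.70753 + 230.8 = 272.3679
M1: Pc = R·M1+t = (+0.24086, +0.06662, +0.73373); u = 519.4·(+0.24086)/0.73373 + 301.2 = 471.7020, v = 446.1·(+0.06662)/0.73373 + 230.8 = 271.3060
M2: Pc = R·M2+t = (+0.23929, -0.05493, +0.74407); u = 519.4·(+0.23929)/0.74407 + 301.2 = 468.2409, v = 446.1·(-0.05493)/0.74407 + 230.8 = 197.8679
M3: Pc = R·M3+t = (+0.12014, -0.05562, +0.71787); u = 519.4·(+0.12014)/0.71787 + 301.2 = 388.1255, v = 446.1·(-0.05562)/0.71787 + 230.8 = 196.2350

c0=(390.54, 272.37) c1=(471.70, 271.31) c2=(468.24, 197.87) c3=(388.13, 196.24)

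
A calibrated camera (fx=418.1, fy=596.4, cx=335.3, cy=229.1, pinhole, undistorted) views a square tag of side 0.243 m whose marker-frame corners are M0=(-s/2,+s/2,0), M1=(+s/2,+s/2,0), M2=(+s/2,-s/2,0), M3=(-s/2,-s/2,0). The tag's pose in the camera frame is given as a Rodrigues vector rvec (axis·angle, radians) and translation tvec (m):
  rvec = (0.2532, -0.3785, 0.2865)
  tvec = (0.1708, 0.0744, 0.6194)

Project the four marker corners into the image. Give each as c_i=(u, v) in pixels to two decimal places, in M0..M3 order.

Intrinsics K: fx=418.1, fy=596.4, cx=335.3, cy=229.1
Marker side s = 0.243 m; corners in marker frame (Z=0):
  M0 = (-0.1215, +0.1215, 0)
  M1 = (+0.1215, +0.1215, 0)
  M2 = (+0.1215, -0.1215, 0)
  M3 = (-0.1215, -0.1215, 0)
rvec = (0.2532, -0.3785, 0.2865), |rvec| = θ = 0.53801 rad = 30.826°
Rodrigues: sinθ=0.51243, 1−cosθ=0.14127; R = I + sinθ·[k]× + (1−cosθ)·[k]×²:
    [+0.89002 -0.31965 -0.32510]
    [+0.22610 +0.92865 -0.29409]
    [+0.39591 +0.18824 +0.89879]
t = (0.1708, 0.0744, 0.6194) m
M0: Pc = R·M0+t = (+0.02383, +0.15976, +0.59417); u = 418.1·(+0.02383)/0.59417 + 335.3 = 352.0651, v = 596.4·(+0.15976)/0.59417 + 229.1 = 389.4595
M1: Pc = R·M1+t = (+0.24010, +0.21470, +0.69037); u = 418.1·(+0.24010)/0.69037 + 335.3 = 480.7079, v = 596.4·(+0.21470)/0.69037 + 229.1 = 414.5774
M2: Pc = R·M2+t = (+0.31777, -0.01096, +0.64463); u = 418.1·(+0.31777)/0.64463 + 335.3 = 541.4047, v = 596.4·(-0.01096)/0.64463 + 229.1 = 218.9606
M3: Pc = R·M3+t = (+0.10150, -0.06590, +0.54843); u = 418.1·(+0.10150)/0.54843 + 335.3 = 412.6799, v = 596.4·(-0.06590)/0.54843 + 229.1 = 157.4326

c0=(352.07, 389.46) c1=(480.71, 414.58) c2=(541.40, 218.96) c3=(412.68, 157.43)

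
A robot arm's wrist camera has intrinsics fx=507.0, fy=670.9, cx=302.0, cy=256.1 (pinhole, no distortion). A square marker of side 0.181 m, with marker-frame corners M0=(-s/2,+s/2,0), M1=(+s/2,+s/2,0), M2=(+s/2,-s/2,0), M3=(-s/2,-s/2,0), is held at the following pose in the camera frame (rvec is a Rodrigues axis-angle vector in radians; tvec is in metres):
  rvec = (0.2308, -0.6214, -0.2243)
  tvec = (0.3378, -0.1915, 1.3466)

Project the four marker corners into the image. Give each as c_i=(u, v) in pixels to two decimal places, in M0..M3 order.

Intrinsics K: fx=507.0, fy=670.9, cx=302.0, cy=256.1
Marker side s = 0.181 m; corners in marker frame (Z=0):
  M0 = (-0.0905, +0.0905, 0)
  M1 = (+0.0905, +0.0905, 0)
  M2 = (+0.0905, -0.0905, 0)
  M3 = (-0.0905, -0.0905, 0)
rvec = (0.2308, -0.6214, -0.2243), |rvec| = θ = 0.69980 rad = 40.095°
Rodrigues: sinθ=0.64406, 1−cosθ=0.23503; R = I + sinθ·[k]× + (1−cosθ)·[k]×²:
    [+0.79054 +0.13761 -0.59675]
    [-0.27527 +0.95029 -0.14553]
    [+0.54706 +0.27931 +0.78912]
t = (0.3378, -0.1915, 1.3466) m
M0: Pc = R·M0+t = (+0.27871, -0.08059, +1.32237); u = 507.0·(+0.27871)/1.32237 + 302.0 = 408.8581, v = 670.9·(-0.08059)/1.32237 + 256.1 = 215.2143
M1: Pc = R·M1+t = (+0.42180, -0.13041, +1.42139); u = 507.0·(+0.42180)/1.42139 + 302.0 = 452.4524, v = 670.9·(-0.13041)/1.42139 + 256.1 = 194.5458
M2: Pc = R·M2+t = (+0.39689, -0.30241, +1.37083); u = 507.0·(+0.39689)/1.37083 + 302.0 = 448.7893, v = 670.9·(-0.30241)/1.37083 + 256.1 = 108.0959
M3: Pc = R·M3+t = (+0.25380, -0.25259, +1.27181); u = 507.0·(+0.25380)/1.27181 + 302.0 = 403.1769, v = 670.9·(-0.25259)/1.27181 + 256.1 = 122.8553

c0=(408.86, 215.21) c1=(452.45, 194.55) c2=(448.79, 108.10) c3=(403.18, 122.86)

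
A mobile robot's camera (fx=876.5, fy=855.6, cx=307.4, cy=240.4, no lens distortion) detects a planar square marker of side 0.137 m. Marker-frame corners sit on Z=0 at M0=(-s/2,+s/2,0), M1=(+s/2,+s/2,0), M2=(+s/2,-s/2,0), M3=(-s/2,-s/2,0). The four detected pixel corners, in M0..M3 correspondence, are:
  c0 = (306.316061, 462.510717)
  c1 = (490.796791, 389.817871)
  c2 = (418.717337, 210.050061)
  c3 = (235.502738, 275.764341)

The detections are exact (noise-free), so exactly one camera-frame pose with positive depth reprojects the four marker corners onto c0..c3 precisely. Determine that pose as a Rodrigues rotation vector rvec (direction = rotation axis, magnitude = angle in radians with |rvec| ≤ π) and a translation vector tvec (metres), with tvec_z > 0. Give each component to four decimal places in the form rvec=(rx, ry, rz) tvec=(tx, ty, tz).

Intrinsics K: fx=876.5, fy=855.6, cx=307.4, cy=240.4
Marker side s = 0.137 m; corners in marker frame (Z=0):
  M0 = (-0.0685, +0.0685, 0)
  M1 = (+0.0685, +0.0685, 0)
  M2 = (+0.0685, -0.0685, 0)
  M3 = (-0.0685, -0.0685, 0)
Detected image corners:
  c0 = (306.316061, 462.510717) px
  c1 = (490.796791, 389.817871) px
  c2 = (418.717337, 210.050061) px
  c3 = (235.502738, 275.764341) px
Planar DLT: solve 8×8 A·h = b for H (H[2,2]=1):
  H  [+1423.85092 +471.49508 +363.91750]
  H  [-429.34441 +1291.07210 +333.13410]
  H  [+0.22584 -0.13803 +1.00000]
B = K⁻¹H; ‖b₁‖=1.660837, ‖b₂‖=1.660837; λ = 2/(‖b₁‖+‖b₂‖) = 0.602106, sign → tz>0 ⇒ λ=+0.602106
r₁ = λ·B[:,0] = (+0.93042,-0.34035,+0.13598); r₂ = λ·B[:,1] = (+0.35304,+0.93191,-0.08311)
r₃ = r₁×r₂ = (-0.09843,+0.12533,+0.98722); SVD([r₁ r₂ r₃]) → R = UVᵀ:
  R  [+0.93042 +0.35304 -0.09843]
  R  [-0.34035 +0.93191 +0.12533]
  R  [+0.13598 -0.08311 +0.98722]
t = (+0.03882, +0.06526, +0.60211) m
tr R = 2.849546; θ = arccos((tr R − 1)/2) = 0.390357 rad = 22.366°
axis k = ((R−Rᵀ)₃₂, (R−Rᵀ)₁₃, (R−Rᵀ)₂₁) / (2 sinθ) = (-0.273893, -0.308013, -0.911104)
rvec = θ·k = (-0.106916, -0.120235, -0.355656)

rvec=(-0.1069, -0.1202, -0.3557) tvec=(0.0388, 0.0653, 0.6021)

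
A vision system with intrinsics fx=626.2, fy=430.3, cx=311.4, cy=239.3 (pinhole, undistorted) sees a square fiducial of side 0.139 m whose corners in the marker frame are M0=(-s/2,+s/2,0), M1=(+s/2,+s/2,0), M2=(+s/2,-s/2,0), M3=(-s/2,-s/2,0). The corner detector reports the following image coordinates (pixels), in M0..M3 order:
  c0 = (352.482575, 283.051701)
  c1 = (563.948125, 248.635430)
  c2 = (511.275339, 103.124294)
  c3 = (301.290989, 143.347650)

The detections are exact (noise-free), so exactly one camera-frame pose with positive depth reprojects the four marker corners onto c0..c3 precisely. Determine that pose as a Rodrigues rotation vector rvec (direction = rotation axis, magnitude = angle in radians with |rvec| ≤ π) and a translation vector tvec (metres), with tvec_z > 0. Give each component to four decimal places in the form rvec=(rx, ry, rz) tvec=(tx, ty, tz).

Intrinsics K: fx=626.2, fy=430.3, cx=311.4, cy=239.3
Marker side s = 0.139 m; corners in marker frame (Z=0):
  M0 = (-0.0695, +0.0695, 0)
  M1 = (+0.0695, +0.0695, 0)
  M2 = (+0.0695, -0.0695, 0)
  M3 = (-0.0695, -0.0695, 0)
Detected image corners:
  c0 = (352.482575, 283.051701) px
  c1 = (563.948125, 248.635430) px
  c2 = (511.275339, 103.124294) px
  c3 = (301.290989, 143.347650) px
Planar DLT: solve 8×8 A·h = b for H (H[2,2]=1):
  H  [+1391.68317 +382.28884 +430.17964]
  H  [-324.41534 +1029.48901 +195.01348]
  H  [-0.28764 +0.02032 +1.00000]
B = K⁻¹H; ‖b₁‖=2.455799, ‖b₂‖=2.455800; λ = 2/(‖b₁‖+‖b₂‖) = 0.407199, sign → tz>0 ⇒ λ=+0.407199
r₁ = λ·B[:,0] = (+0.96322,-0.24186,-0.11713); r₂ = λ·B[:,1] = (+0.24448,+0.96962,+0.00827)
r₃ = r₁×r₂ = (+0.11157,-0.03660,+0.99308); SVD([r₁ r₂ r₃]) → R = UVᵀ:
  R  [+0.96322 +0.24448 +0.11157]
  R  [-0.24186 +0.96962 -0.03660]
  R  [-0.11713 +0.00827 +0.99308]
t = (+0.07724, -0.04191, +0.40720) m
tr R = 2.925918; θ = arccos((tr R − 1)/2) = 0.273028 rad = 15.643°
axis k = ((R−Rᵀ)₃₂, (R−Rᵀ)₁₃, (R−Rᵀ)₂₁) / (2 sinθ) = (+0.083215, +0.424057, -0.901804)
rvec = θ·k = (+0.022720, +0.115779, -0.246217)

rvec=(0.0227, 0.1158, -0.2462) tvec=(0.0772, -0.0419, 0.4072)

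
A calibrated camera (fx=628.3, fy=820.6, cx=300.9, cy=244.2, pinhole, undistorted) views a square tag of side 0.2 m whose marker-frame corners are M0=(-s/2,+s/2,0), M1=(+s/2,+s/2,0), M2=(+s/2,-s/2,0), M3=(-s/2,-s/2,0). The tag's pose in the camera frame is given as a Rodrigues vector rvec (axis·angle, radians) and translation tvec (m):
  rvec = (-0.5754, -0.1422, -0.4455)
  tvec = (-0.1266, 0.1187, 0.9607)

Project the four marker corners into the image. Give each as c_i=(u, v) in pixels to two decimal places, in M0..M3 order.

Intrinsics K: fx=628.3, fy=820.6, cx=300.9, cy=244.2
Marker side s = 0.2 m; corners in marker frame (Z=0):
  M0 = (-0.1000, +0.1000, 0)
  M1 = (+0.1000, +0.1000, 0)
  M2 = (+0.1000, -0.1000, 0)
  M3 = (-0.1000, -0.1000, 0)
rvec = (-0.5754, -0.1422, -0.4455), |rvec| = θ = 0.74147 rad = 42.483°
Rodrigues: sinθ=0.67537, 1−cosθ=0.26252; R = I + sinθ·[k]× + (1−cosθ)·[k]×²:
    [+0.89557 +0.44486 -0.00712]
    [-0.36672 +0.74713 +0.55436]
    [+0.25193 -0.49386 +0.83225]
t = (-0.1266, 0.1187, 0.9607) m
M0: Pc = R·M0+t = (-0.17167, +0.23008, +0.88612); u = 628.3·(-0.17167)/0.88612 + 300.9 = 179.1771, v = 820.6·(+0.23008)/0.88612 + 244.2 = 457.2720
M1: Pc = R·M1+t = (+0.00744, +0.15674, +0.93651); u = 628.3·(+0.00744)/0.93651 + 300.9 = 305.8935, v = 820.6·(+0.15674)/0.93651 + 244.2 = 381.5425
M2: Pc = R·M2+t = (-0.08153, +0.00732, +1.03528); u = 628.3·(-0.08153)/1.03528 + 300.9 = 251.4212, v = 820.6·(+0.00732)/1.03528 + 244.2 = 249.9982
M3: Pc = R·M3+t = (-0.26064, +0.08066, +0.98489); u = 628.3·(-0.26064)/0.98489 + 300.9 = 134.6260, v = 820.6·(+0.08066)/0.98489 + 244.2 = 311.4035

c0=(179.18, 457.27) c1=(305.89, 381.54) c2=(251.42, 250.00) c3=(134.63, 311.40)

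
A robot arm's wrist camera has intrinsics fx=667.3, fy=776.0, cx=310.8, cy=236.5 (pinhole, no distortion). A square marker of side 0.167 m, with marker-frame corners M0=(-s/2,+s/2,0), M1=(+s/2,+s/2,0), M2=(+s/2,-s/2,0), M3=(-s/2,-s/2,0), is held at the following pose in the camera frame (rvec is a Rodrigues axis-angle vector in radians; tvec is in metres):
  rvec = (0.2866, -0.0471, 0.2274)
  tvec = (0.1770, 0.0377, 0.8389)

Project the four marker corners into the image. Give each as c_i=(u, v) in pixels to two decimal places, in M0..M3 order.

c0=(370.57, 325.11) c1=(494.58, 355.96) c2=(535.85, 215.49) c3=(405.48, 180.63)

Intrinsics K: fx=667.3, fy=776.0, cx=310.8, cy=236.5
Marker side s = 0.167 m; corners in marker frame (Z=0):
  M0 = (-0.0835, +0.0835, 0)
  M1 = (+0.0835, +0.0835, 0)
  M2 = (+0.0835, -0.0835, 0)
  M3 = (-0.0835, -0.0835, 0)
rvec = (0.2866, -0.0471, 0.2274), |rvec| = θ = 0.36887 rad = 21.135°
Rodrigues: sinθ=0.36057, 1−cosθ=0.06727; R = I + sinθ·[k]× + (1−cosθ)·[k]×²:
    [+0.97334 -0.22895 -0.01382]
    [+0.21560 +0.93383 -0.28544]
    [+0.07826 +0.27485 +0.95830]
t = (0.1770, 0.0377, 0.8389) m
M0: Pc = R·M0+t = (+0.07661, +0.09767, +0.85532); u = 667.3·(+0.07661)/0.85532 + 310.8 = 370.5686, v = 776.0·(+0.09767)/0.85532 + 236.5 = 325.1145
M1: Pc = R·M1+t = (+0.23916, +0.13368, +0.86838); u = 667.3·(+0.23916)/0.86838 + 310.8 = 494.5770, v = 776.0·(+0.13368)/0.86838 + 236.5 = 355.9563
M2: Pc = R·M2+t = (+0.27739, -0.02227, +0.82248); u = 667.3·(+0.27739)/0.82248 + 310.8 = 535.8537, v = 776.0·(-0.02227)/0.82248 + 236.5 = 215.4869
M3: Pc = R·M3+t = (+0.11484, -0.05828, +0.80942); u = 667.3·(+0.11484)/0.80942 + 310.8 = 405.4796, v = 776.0·(-0.05828)/0.80942 + 236.5 = 180.6281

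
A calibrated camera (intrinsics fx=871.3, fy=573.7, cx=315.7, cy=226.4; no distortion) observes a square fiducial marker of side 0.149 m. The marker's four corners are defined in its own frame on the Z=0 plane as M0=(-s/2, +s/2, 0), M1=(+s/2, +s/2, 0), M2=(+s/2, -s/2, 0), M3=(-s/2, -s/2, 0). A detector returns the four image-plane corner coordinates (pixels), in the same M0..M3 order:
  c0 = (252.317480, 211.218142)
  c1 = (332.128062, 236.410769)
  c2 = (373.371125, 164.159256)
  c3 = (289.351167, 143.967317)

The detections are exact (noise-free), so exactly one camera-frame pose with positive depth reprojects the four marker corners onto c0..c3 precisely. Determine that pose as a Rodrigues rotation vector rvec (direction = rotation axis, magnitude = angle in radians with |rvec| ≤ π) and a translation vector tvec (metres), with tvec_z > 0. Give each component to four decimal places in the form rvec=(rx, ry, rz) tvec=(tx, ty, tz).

Intrinsics K: fx=871.3, fy=573.7, cx=315.7, cy=226.4
Marker side s = 0.149 m; corners in marker frame (Z=0):
  M0 = (-0.0745, +0.0745, 0)
  M1 = (+0.0745, +0.0745, 0)
  M2 = (+0.0745, -0.0745, 0)
  M3 = (-0.0745, -0.0745, 0)
Detected image corners:
  c0 = (252.317480, 211.218142) px
  c1 = (332.128062, 236.410769) px
  c2 = (373.371125, 164.159256) px
  c3 = (289.351167, 143.967317) px
Planar DLT: solve 8×8 A·h = b for H (H[2,2]=1):
  H  [+389.54512 -231.10527 +310.07989]
  H  [+55.39429 +486.28889 +188.76335]
  H  [-0.51354 +0.09951 +1.00000]
B = K⁻¹H; ‖b₁‖=0.868411, ‖b₂‖=0.868411; λ = 2/(‖b₁‖+‖b₂‖) = 1.151528, sign → tz>0 ⇒ λ=+1.151528
r₁ = λ·B[:,0] = (+0.72910,+0.34455,-0.59135); r₂ = λ·B[:,1] = (-0.34695,+0.93085,+0.11459)
r₃ = r₁×r₂ = (+0.58995,+0.12162,+0.79823); SVD([r₁ r₂ r₃]) → R = UVᵀ:
  R  [+0.72910 -0.34695 +0.58995]
  R  [+0.34455 +0.93085 +0.12162]
  R  [-0.59135 +0.11459 +0.79823]
t = (-0.00743, -0.07554, +1.15153) m
tr R = 2.458181; θ = arccos((tr R − 1)/2) = 0.753804 rad = 43.190°
axis k = ((R−Rᵀ)₃₂, (R−Rᵀ)₁₃, (R−Rᵀ)₂₁) / (2 sinθ) = (-0.005134, +0.862998, +0.505181)
rvec = θ·k = (-0.003870, +0.650532, +0.380807)

rvec=(-0.0039, 0.6505, 0.3808) tvec=(-0.0074, -0.0755, 1.1515)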